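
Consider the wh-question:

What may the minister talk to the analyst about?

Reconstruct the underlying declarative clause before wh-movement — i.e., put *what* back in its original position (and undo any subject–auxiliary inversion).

The minister may talk to the analyst about what.

'what' is the object of the preposition 'about'. It moves to the left edge, and the trace sits right after 'about':
What may the minister talk to the analyst about ___?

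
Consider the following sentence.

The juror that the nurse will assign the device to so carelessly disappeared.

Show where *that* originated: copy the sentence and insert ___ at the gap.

'that' is the object of the preposition 'to' (recipient of 'assign'). The gap is right after 'to'.

The juror that the nurse will assign the device to ___ so carelessly disappeared.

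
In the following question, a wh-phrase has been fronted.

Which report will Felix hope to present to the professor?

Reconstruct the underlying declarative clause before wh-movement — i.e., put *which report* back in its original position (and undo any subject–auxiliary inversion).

'which report' is the direct object of 'present'. It moves to the left edge, and the trace sits right after 'present':
Which report will Felix hope to present ___ to the professor?

Felix will hope to present which report to the professor.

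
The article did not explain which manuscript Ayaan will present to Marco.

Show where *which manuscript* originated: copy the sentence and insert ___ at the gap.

Pre-movement form: Ayaan will present which manuscript to Marco.
'which manuscript' functions as the direct object of 'present'. The gap is right after 'present'.

The article did not explain which manuscript Ayaan will present ___ to Marco.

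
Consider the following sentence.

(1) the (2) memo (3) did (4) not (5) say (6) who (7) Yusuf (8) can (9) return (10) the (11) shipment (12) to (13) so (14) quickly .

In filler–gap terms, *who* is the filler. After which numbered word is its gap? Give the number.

12

Before movement: Yusuf can return the shipment to who so quickly.
'who' is the object of the preposition 'to' (recipient of 'return'). It moves to the left edge, and the trace sits right after 'to':
The memo did not say who Yusuf can return the shipment to ___ so quickly.
'to' is word 12.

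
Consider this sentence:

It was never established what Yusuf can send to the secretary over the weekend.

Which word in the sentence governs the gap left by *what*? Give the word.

Before movement: Yusuf can send what to the secretary over the weekend.
'what' is the direct object of 'send'. It moves to the left edge, and the trace sits right after 'send':
It was never established what Yusuf can send ___ to the secretary over the weekend.

send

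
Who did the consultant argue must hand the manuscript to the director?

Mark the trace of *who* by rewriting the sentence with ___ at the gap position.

In situ: The consultant did argue who must hand the manuscript to the director.
'who' functions as the subject of the clause embedded under 'argue'. The gap is right after 'argue'.

Who did the consultant argue ___ must hand the manuscript to the director?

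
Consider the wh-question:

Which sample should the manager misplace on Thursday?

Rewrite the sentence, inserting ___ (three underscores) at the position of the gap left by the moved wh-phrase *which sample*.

Which sample should the manager misplace ___ on Thursday?

In situ: The manager should misplace which sample on Thursday.
'which sample' is the direct object of 'misplace'. The gap is right after 'misplace'.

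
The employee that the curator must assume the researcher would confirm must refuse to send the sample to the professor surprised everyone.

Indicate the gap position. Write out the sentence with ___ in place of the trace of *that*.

The employee that the curator must assume the researcher would confirm ___ must refuse to send the sample to the professor surprised everyone.

The filler 'that' is interpreted as the subject of the clause embedded under 'confirm'. The gap is right after 'confirm'.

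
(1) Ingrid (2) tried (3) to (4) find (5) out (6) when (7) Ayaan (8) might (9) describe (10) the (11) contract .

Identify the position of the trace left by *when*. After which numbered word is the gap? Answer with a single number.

Before movement: Ayaan might describe the contract when.
The filler 'when' is interpreted as the temporal adjunct. Fronting leaves a gap immediately after 'contract':
Ingrid tried to find out when Ayaan might describe the contract ___.
'contract' is word 11.

11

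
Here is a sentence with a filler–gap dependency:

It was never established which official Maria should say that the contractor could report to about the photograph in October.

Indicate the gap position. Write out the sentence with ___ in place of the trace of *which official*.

It was never established which official Maria should say that the contractor could report to ___ about the photograph in October.

Before movement: Maria should say that the contractor could report to which official about the photograph in October.
The filler 'which official' is interpreted as the object of the preposition 'to'. The gap is right after 'to'.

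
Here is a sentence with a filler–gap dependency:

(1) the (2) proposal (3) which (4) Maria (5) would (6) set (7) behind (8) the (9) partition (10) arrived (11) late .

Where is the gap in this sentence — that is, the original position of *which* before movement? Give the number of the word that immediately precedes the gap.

The filler 'which' is interpreted as the direct object of 'set'. It moves to the left edge, and the trace sits right after 'set':
The proposal which Maria would set ___ behind the partition arrived late.
'set' is word 6.

6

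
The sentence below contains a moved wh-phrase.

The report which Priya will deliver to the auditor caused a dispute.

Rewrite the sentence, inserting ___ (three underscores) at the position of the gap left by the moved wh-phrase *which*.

'which' functions as the direct object of 'deliver'. The gap is right after 'deliver'.

The report which Priya will deliver ___ to the auditor caused a dispute.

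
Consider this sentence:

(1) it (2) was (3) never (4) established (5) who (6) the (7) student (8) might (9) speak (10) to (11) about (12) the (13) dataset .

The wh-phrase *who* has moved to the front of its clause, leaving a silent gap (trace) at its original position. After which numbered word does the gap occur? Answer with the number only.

In situ: The student might speak to who about the dataset.
The filler 'who' is interpreted as the object of the preposition 'to'. Fronting leaves a gap immediately after 'to':
It was never established who the student might speak to ___ about the dataset.
'to' is word 10.

10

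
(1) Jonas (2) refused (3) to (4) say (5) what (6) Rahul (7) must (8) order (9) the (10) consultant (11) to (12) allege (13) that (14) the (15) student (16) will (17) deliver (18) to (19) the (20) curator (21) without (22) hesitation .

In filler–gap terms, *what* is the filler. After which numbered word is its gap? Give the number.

Before movement: Rahul must order the consultant to allege that the student will deliver what to the curator without hesitation.
The filler 'what' is interpreted as the direct object of 'deliver'. Wh-movement fronts it, leaving a gap right after 'deliver':
Jonas refused to say what Rahul must order the consultant to allege that the student will deliver ___ to the curator without hesitation.
'deliver' is word 17.

17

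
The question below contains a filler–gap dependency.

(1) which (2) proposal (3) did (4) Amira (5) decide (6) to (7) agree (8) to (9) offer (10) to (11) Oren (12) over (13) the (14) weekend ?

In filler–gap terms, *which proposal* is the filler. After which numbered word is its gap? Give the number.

9

In situ: Amira did decide to agree to offer which proposal to Oren over the weekend.
'which proposal' is the direct object of 'offer'. Wh-movement fronts it, leaving a gap right after 'offer':
Which proposal did Amira decide to agree to offer ___ to Oren over the weekend?
'offer' is word 9.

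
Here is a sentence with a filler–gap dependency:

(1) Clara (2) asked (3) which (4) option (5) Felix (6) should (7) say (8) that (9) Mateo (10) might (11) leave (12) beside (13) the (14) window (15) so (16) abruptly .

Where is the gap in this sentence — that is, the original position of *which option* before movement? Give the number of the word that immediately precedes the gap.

11

Pre-movement form: Felix should say that Mateo might leave which option beside the window so abruptly.
'which option' functions as the direct object of 'leave'. Fronting leaves a gap immediately after 'leave':
Clara asked which option Felix should say that Mateo might leave ___ beside the window so abruptly.
'leave' is word 11.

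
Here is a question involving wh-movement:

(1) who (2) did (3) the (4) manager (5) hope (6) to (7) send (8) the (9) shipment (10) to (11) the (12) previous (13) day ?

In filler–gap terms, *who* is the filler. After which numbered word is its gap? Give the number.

In situ: The manager did hope to send the shipment to who the previous day.
'who' is the object of the preposition 'to' (recipient of 'send'). Wh-movement fronts it, leaving a gap right after 'to':
Who did the manager hope to send the shipment to ___ the previous day?
'to' is word 10.

10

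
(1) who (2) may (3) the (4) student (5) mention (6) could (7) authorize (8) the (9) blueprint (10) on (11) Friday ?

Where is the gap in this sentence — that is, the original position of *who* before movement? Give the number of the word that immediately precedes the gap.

In situ: The student may mention who could authorize the blueprint on Friday.
'who' is the subject of the clause embedded under 'mention'. Wh-movement fronts it, leaving a gap right after 'mention':
Who may the student mention ___ could authorize the blueprint on Friday?
'mention' is word 5.

5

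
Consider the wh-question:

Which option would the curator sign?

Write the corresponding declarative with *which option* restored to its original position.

The curator would sign which option.

The filler 'which option' is interpreted as the direct object of 'sign'. It moves to the left edge, and the trace sits right after 'sign':
Which option would the curator sign ___?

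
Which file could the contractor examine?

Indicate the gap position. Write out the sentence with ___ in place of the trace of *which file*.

In situ: The contractor could examine which file.
'which file' functions as the direct object of 'examine'. The gap is right after 'examine'.

Which file could the contractor examine ___?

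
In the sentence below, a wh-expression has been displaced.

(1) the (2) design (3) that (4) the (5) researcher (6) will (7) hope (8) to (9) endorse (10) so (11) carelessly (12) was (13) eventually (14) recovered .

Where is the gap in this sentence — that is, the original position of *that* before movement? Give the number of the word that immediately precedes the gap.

'that' is the direct object of 'endorse'. It moves to the left edge, and the trace sits right after 'endorse':
The design that the researcher will hope to endorse ___ so carelessly was eventually recovered.
'endorse' is word 9.

9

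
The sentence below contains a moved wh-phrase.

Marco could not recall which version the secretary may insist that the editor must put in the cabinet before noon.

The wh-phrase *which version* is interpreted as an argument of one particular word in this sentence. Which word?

put

Pre-movement form: The secretary may insist that the editor must put which version in the cabinet before noon.
'which version' is the direct object of 'put'. Wh-movement fronts it, leaving a gap right after 'put':
Marco could not recall which version the secretary may insist that the editor must put ___ in the cabinet before noon.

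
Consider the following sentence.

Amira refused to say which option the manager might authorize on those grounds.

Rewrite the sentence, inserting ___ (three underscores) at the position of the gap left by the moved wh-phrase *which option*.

Before movement: The manager might authorize which option on those grounds.
The filler 'which option' is interpreted as the direct object of 'authorize'. The gap is right after 'authorize'.

Amira refused to say which option the manager might authorize ___ on those grounds.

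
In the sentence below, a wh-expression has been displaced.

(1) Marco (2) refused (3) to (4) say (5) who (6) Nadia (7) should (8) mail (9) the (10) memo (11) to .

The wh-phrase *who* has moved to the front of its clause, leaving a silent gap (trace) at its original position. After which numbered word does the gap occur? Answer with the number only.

11

In situ: Nadia should mail the memo to who.
The filler 'who' is interpreted as the object of the preposition 'to' (recipient of 'mail'). Fronting leaves a gap immediately after 'to':
Marco refused to say who Nadia should mail the memo to ___.
'to' is word 11.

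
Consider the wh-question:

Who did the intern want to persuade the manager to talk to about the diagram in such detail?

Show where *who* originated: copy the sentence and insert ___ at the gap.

Pre-movement form: The intern did want to persuade the manager to talk to who about the diagram in such detail.
'who' functions as the object of the preposition 'to'. The gap is right after 'to'.

Who did the intern want to persuade the manager to talk to ___ about the diagram in such detail?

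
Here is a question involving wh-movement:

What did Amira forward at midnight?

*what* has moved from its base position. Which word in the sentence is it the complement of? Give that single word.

Underlying clause: Amira did forward what at midnight.
'what' functions as the direct object of 'forward'. Wh-movement fronts it, leaving a gap right after 'forward':
What did Amira forward ___ at midnight?

forward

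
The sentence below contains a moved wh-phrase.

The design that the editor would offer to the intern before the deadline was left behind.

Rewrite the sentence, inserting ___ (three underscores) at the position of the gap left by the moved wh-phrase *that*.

'that' functions as the direct object of 'offer'. The gap is right after 'offer'.

The design that the editor would offer ___ to the intern before the deadline was left behind.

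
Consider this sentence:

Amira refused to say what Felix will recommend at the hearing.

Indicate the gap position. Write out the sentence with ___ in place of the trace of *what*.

Pre-movement form: Felix will recommend what at the hearing.
The filler 'what' is interpreted as the direct object of 'recommend'. The gap is right after 'recommend'.

Amira refused to say what Felix will recommend ___ at the hearing.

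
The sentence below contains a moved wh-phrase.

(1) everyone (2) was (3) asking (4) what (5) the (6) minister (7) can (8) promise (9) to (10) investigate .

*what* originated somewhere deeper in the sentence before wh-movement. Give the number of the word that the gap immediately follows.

10

Underlying clause: The minister can promise to investigate what.
'what' functions as the direct object of 'investigate'. Wh-movement fronts it, leaving a gap right after 'investigate':
Everyone was asking what the minister can promise to investigate ___.
'investigate' is word 10.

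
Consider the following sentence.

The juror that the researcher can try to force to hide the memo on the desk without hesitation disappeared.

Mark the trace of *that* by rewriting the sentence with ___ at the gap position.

The juror that the researcher can try to force ___ to hide the memo on the desk without hesitation disappeared.

The filler 'that' is interpreted as the direct object of 'force'. The gap is right after 'force'.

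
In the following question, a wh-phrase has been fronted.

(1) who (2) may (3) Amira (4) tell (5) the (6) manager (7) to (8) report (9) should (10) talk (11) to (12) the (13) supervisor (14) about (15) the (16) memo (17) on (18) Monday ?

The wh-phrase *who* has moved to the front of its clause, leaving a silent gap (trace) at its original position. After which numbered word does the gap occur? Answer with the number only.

8

In situ: Amira may tell the manager to report who should talk to the supervisor about the memo on Monday.
The filler 'who' is interpreted as the subject of the clause embedded under 'report'. Fronting leaves a gap immediately after 'report':
Who may Amira tell the manager to report ___ should talk to the supervisor about the memo on Monday?
'report' is word 8.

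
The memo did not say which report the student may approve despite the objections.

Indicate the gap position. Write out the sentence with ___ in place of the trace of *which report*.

In situ: The student may approve which report despite the objections.
'which report' functions as the direct object of 'approve'. The gap is right after 'approve'.

The memo did not say which report the student may approve ___ despite the objections.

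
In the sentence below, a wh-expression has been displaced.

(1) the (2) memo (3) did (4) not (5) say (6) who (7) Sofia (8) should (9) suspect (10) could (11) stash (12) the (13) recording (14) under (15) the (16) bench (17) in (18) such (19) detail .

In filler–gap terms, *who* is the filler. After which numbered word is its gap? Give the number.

9

In situ: Sofia should suspect who could stash the recording under the bench in such detail.
'who' functions as the subject of the clause embedded under 'suspect'. Wh-movement fronts it, leaving a gap right after 'suspect':
The memo did not say who Sofia should suspect ___ could stash the recording under the bench in such detail.
'suspect' is word 9.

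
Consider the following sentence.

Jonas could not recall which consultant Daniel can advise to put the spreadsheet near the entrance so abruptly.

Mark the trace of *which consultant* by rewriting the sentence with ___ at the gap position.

Pre-movement form: Daniel can advise which consultant to put the spreadsheet near the entrance so abruptly.
'which consultant' functions as the direct object of 'advise'. The gap is right after 'advise'.

Jonas could not recall which consultant Daniel can advise ___ to put the spreadsheet near the entrance so abruptly.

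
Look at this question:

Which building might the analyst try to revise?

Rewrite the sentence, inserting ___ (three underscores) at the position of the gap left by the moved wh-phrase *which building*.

Which building might the analyst try to revise ___?

In situ: The analyst might try to revise which building.
The filler 'which building' is interpreted as the direct object of 'revise'. The gap is right after 'revise'.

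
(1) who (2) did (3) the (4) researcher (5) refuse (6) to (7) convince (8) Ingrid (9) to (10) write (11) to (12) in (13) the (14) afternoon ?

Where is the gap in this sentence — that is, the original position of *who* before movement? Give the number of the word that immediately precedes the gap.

11

Pre-movement form: The researcher did refuse to convince Ingrid to write to who in the afternoon.
'who' functions as the object of the preposition 'to'. Wh-movement fronts it, leaving a gap right after 'to':
Who did the researcher refuse to convince Ingrid to write to ___ in the afternoon?
'to' is word 11.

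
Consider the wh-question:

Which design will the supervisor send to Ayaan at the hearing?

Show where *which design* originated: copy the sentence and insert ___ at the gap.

Before movement: The supervisor will send which design to Ayaan at the hearing.
'which design' functions as the direct object of 'send'. The gap is right after 'send'.

Which design will the supervisor send ___ to Ayaan at the hearing?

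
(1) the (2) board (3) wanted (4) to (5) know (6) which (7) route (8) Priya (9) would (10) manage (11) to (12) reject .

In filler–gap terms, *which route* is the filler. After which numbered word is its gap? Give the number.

12

Pre-movement form: Priya would manage to reject which route.
'which route' functions as the direct object of 'reject'. Fronting leaves a gap immediately after 'reject':
The board wanted to know which route Priya would manage to reject ___.
'reject' is word 12.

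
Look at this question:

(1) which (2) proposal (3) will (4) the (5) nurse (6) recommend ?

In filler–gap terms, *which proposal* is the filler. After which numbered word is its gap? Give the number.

Pre-movement form: The nurse will recommend which proposal.
'which proposal' functions as the direct object of 'recommend'. It moves to the left edge, and the trace sits right after 'recommend':
Which proposal will the nurse recommend ___?
'recommend' is word 6.

6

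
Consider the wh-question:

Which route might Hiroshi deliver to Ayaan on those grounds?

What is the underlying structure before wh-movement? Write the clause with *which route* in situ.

'which route' is the direct object of 'deliver'. Fronting leaves a gap immediately after 'deliver':
Which route might Hiroshi deliver ___ to Ayaan on those grounds?

Hiroshi might deliver which route to Ayaan on those grounds.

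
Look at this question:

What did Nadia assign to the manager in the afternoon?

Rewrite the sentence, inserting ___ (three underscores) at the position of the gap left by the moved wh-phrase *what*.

Before movement: Nadia did assign what to the manager in the afternoon.
'what' functions as the direct object of 'assign'. The gap is right after 'assign'.

What did Nadia assign ___ to the manager in the afternoon?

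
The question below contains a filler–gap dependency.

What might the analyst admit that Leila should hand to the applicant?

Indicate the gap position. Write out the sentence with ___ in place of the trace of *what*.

What might the analyst admit that Leila should hand ___ to the applicant?

In situ: The analyst might admit that Leila should hand what to the applicant.
'what' is the direct object of 'hand'. The gap is right after 'hand'.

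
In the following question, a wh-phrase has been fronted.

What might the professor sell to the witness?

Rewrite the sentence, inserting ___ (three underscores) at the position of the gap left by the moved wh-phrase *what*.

What might the professor sell ___ to the witness?

Underlying clause: The professor might sell what to the witness.
'what' is the direct object of 'sell'. The gap is right after 'sell'.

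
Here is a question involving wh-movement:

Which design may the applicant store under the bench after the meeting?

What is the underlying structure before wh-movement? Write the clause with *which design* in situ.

The filler 'which design' is interpreted as the direct object of 'store'. Fronting leaves a gap immediately after 'store':
Which design may the applicant store ___ under the bench after the meeting?

The applicant may store which design under the bench after the meeting.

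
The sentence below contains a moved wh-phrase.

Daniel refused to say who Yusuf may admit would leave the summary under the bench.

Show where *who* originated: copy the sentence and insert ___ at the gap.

Underlying clause: Yusuf may admit who would leave the summary under the bench.
The filler 'who' is interpreted as the subject of the clause embedded under 'admit'. The gap is right after 'admit'.

Daniel refused to say who Yusuf may admit ___ would leave the summary under the bench.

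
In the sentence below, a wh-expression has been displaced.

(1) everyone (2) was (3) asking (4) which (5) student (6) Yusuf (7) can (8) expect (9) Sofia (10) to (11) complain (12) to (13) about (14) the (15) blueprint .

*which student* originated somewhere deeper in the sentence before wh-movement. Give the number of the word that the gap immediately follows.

12

Before movement: Yusuf can expect Sofia to complain to which student about the blueprint.
'which student' functions as the object of the preposition 'to'. It moves to the left edge, and the trace sits right after 'to':
Everyone was asking which student Yusuf can expect Sofia to complain to ___ about the blueprint.
'to' is word 12.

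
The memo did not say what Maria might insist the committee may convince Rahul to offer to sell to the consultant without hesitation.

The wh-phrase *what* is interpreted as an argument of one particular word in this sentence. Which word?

Pre-movement form: Maria might insist the committee may convince Rahul to offer to sell what to the consultant without hesitation.
'what' functions as the direct object of 'sell'. It moves to the left edge, and the trace sits right after 'sell':
The memo did not say what Maria might insist the committee may convince Rahul to offer to sell ___ to the consultant without hesitation.

sell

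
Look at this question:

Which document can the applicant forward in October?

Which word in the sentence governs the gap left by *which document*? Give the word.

forward

In situ: The applicant can forward which document in October.
'which document' functions as the direct object of 'forward'. Wh-movement fronts it, leaving a gap right after 'forward':
Which document can the applicant forward ___ in October?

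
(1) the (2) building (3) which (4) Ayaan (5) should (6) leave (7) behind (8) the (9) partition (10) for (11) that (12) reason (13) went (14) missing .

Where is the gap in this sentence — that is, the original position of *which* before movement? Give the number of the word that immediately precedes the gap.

6

'which' is the direct object of 'leave'. Fronting leaves a gap immediately after 'leave':
The building which Ayaan should leave ___ behind the partition for that reason went missing.
'leave' is word 6.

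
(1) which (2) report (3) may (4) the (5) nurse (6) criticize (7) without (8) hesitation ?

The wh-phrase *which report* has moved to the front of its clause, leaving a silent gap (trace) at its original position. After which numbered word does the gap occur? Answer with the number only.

Pre-movement form: The nurse may criticize which report without hesitation.
'which report' functions as the direct object of 'criticize'. Wh-movement fronts it, leaving a gap right after 'criticize':
Which report may the nurse criticize ___ without hesitation?
'criticize' is word 6.

6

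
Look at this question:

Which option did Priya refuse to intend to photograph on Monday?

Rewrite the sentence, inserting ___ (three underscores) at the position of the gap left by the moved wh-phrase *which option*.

Pre-movement form: Priya did refuse to intend to photograph which option on Monday.
'which option' functions as the direct object of 'photograph'. The gap is right after 'photograph'.

Which option did Priya refuse to intend to photograph ___ on Monday?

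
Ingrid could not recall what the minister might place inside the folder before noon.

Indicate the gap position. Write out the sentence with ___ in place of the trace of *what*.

In situ: The minister might place what inside the folder before noon.
'what' is the direct object of 'place'. The gap is right after 'place'.

Ingrid could not recall what the minister might place ___ inside the folder before noon.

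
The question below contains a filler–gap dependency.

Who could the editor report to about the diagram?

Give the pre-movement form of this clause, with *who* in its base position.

The filler 'who' is interpreted as the object of the preposition 'to'. Wh-movement fronts it, leaving a gap right after 'to':
Who could the editor report to ___ about the diagram?

The editor could report to who about the diagram.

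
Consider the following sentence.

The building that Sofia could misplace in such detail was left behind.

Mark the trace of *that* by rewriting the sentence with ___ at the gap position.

'that' functions as the direct object of 'misplace'. The gap is right after 'misplace'.

The building that Sofia could misplace ___ in such detail was left behind.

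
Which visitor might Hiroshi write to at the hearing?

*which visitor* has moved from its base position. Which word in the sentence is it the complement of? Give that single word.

to

Underlying clause: Hiroshi might write to which visitor at the hearing.
The filler 'which visitor' is interpreted as the object of the preposition 'to'. It moves to the left edge, and the trace sits right after 'to':
Which visitor might Hiroshi write to ___ at the hearing?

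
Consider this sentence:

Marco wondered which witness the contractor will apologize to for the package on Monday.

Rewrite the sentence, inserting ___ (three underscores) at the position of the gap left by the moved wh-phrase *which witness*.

In situ: The contractor will apologize to which witness for the package on Monday.
'which witness' functions as the object of the preposition 'to'. The gap is right after 'to'.

Marco wondered which witness the contractor will apologize to ___ for the package on Monday.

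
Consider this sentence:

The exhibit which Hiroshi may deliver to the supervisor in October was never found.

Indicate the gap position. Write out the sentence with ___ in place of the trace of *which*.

'which' is the direct object of 'deliver'. The gap is right after 'deliver'.

The exhibit which Hiroshi may deliver ___ to the supervisor in October was never found.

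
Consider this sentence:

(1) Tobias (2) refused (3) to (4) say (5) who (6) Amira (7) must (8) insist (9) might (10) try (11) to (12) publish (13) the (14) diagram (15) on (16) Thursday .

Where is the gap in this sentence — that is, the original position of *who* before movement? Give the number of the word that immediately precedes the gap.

Before movement: Amira must insist who might try to publish the diagram on Thursday.
The filler 'who' is interpreted as the subject of the clause embedded under 'insist'. Fronting leaves a gap immediately after 'insist':
Tobias refused to say who Amira must insist ___ might try to publish the diagram on Thursday.
'insist' is word 8.

8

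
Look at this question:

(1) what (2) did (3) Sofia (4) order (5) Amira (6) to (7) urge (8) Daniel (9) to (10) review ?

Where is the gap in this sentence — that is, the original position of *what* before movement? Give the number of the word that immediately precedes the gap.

Underlying clause: Sofia did order Amira to urge Daniel to review what.
'what' is the direct object of 'review'. It moves to the left edge, and the trace sits right after 'review':
What did Sofia order Amira to urge Daniel to review ___?
'review' is word 10.

10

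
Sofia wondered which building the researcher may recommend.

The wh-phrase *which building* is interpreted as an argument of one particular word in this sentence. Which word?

Underlying clause: The researcher may recommend which building.
'which building' functions as the direct object of 'recommend'. Wh-movement fronts it, leaving a gap right after 'recommend':
Sofia wondered which building the researcher may recommend ___.

recommend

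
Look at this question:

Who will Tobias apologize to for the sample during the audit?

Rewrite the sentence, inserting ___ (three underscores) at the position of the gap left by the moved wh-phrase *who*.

Before movement: Tobias will apologize to who for the sample during the audit.
'who' is the object of the preposition 'to'. The gap is right after 'to'.

Who will Tobias apologize to ___ for the sample during the audit?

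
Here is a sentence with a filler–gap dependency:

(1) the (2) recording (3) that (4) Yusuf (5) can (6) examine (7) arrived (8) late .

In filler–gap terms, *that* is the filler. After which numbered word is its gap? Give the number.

'that' functions as the direct object of 'examine'. Wh-movement fronts it, leaving a gap right after 'examine':
The recording that Yusuf can examine ___ arrived late.
'examine' is word 6.

6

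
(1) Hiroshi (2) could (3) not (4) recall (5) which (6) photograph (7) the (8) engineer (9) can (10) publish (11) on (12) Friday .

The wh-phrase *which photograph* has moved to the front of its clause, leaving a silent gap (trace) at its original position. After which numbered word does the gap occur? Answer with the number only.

Before movement: The engineer can publish which photograph on Friday.
The filler 'which photograph' is interpreted as the direct object of 'publish'. Fronting leaves a gap immediately after 'publish':
Hiroshi could not recall which photograph the engineer can publish ___ on Friday.
'publish' is word 10.

10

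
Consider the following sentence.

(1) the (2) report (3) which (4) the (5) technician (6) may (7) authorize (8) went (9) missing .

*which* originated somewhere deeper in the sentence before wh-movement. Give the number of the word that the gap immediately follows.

7

'which' is the direct object of 'authorize'. It moves to the left edge, and the trace sits right after 'authorize':
The report which the technician may authorize ___ went missing.
'authorize' is word 7.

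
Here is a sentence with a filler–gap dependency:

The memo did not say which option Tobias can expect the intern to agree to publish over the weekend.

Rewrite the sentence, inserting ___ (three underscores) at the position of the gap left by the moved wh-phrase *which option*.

The memo did not say which option Tobias can expect the intern to agree to publish ___ over the weekend.

Underlying clause: Tobias can expect the intern to agree to publish which option over the weekend.
The filler 'which option' is interpreted as the direct object of 'publish'. The gap is right after 'publish'.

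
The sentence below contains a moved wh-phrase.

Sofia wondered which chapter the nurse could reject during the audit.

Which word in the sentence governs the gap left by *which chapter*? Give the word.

Before movement: The nurse could reject which chapter during the audit.
'which chapter' functions as the direct object of 'reject'. It moves to the left edge, and the trace sits right after 'reject':
Sofia wondered which chapter the nurse could reject ___ during the audit.

reject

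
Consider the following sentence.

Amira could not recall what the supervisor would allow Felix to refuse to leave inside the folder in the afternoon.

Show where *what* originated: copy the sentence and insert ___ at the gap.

Amira could not recall what the supervisor would allow Felix to refuse to leave ___ inside the folder in the afternoon.

In situ: The supervisor would allow Felix to refuse to leave what inside the folder in the afternoon.
'what' functions as the direct object of 'leave'. The gap is right after 'leave'.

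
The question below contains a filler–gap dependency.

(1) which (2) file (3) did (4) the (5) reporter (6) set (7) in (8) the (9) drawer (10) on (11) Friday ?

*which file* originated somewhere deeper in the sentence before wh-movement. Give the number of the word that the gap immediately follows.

Underlying clause: The reporter did set which file in the drawer on Friday.
The filler 'which file' is interpreted as the direct object of 'set'. Fronting leaves a gap immediately after 'set':
Which file did the reporter set ___ in the drawer on Friday?
'set' is word 6.

6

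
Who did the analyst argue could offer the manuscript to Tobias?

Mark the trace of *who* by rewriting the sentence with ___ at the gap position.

In situ: The analyst did argue who could offer the manuscript to Tobias.
The filler 'who' is interpreted as the subject of the clause embedded under 'argue'. The gap is right after 'argue'.

Who did the analyst argue ___ could offer the manuscript to Tobias?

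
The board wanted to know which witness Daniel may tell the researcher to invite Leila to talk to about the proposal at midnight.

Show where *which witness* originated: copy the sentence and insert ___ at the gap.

The board wanted to know which witness Daniel may tell the researcher to invite Leila to talk to ___ about the proposal at midnight.

Underlying clause: Daniel may tell the researcher to invite Leila to talk to which witness about the proposal at midnight.
The filler 'which witness' is interpreted as the object of the preposition 'to'. The gap is right after 'to'.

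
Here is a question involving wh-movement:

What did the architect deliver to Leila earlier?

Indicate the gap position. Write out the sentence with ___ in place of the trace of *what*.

What did the architect deliver ___ to Leila earlier?

Underlying clause: The architect did deliver what to Leila earlier.
'what' is the direct object of 'deliver'. The gap is right after 'deliver'.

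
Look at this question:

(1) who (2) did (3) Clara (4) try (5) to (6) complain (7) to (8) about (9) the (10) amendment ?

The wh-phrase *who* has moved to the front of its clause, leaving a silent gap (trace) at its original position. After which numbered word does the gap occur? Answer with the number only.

7

In situ: Clara did try to complain to who about the amendment.
The filler 'who' is interpreted as the object of the preposition 'to'. Wh-movement fronts it, leaving a gap right after 'to':
Who did Clara try to complain to ___ about the amendment?
'to' is word 7.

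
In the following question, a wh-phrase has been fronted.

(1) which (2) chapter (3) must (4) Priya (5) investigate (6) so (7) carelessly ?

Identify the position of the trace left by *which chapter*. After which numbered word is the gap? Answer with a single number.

5

Underlying clause: Priya must investigate which chapter so carelessly.
The filler 'which chapter' is interpreted as the direct object of 'investigate'. It moves to the left edge, and the trace sits right after 'investigate':
Which chapter must Priya investigate ___ so carelessly?
'investigate' is word 5.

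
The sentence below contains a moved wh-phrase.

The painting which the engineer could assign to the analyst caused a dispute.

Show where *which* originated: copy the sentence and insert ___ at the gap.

The painting which the engineer could assign ___ to the analyst caused a dispute.

'which' functions as the direct object of 'assign'. The gap is right after 'assign'.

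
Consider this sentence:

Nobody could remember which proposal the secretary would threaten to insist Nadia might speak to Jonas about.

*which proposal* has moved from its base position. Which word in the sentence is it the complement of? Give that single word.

about

Pre-movement form: The secretary would threaten to insist Nadia might speak to Jonas about which proposal.
The filler 'which proposal' is interpreted as the object of the preposition 'about'. It moves to the left edge, and the trace sits right after 'about':
Nobody could remember which proposal the secretary would threaten to insist Nadia might speak to Jonas about ___.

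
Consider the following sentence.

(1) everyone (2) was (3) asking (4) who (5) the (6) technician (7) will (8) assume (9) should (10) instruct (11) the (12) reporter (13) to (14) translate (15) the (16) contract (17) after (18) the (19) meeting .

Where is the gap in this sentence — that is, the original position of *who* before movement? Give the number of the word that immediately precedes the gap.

8

Underlying clause: The technician will assume who should instruct the reporter to translate the contract after the meeting.
The filler 'who' is interpreted as the subject of the clause embedded under 'assume'. Fronting leaves a gap immediately after 'assume':
Everyone was asking who the technician will assume ___ should instruct the reporter to translate the contract after the meeting.
'assume' is word 8.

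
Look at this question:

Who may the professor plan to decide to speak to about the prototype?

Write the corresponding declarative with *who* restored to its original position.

The professor may plan to decide to speak to who about the prototype.

The filler 'who' is interpreted as the object of the preposition 'to'. Wh-movement fronts it, leaving a gap right after 'to':
Who may the professor plan to decide to speak to ___ about the prototype?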